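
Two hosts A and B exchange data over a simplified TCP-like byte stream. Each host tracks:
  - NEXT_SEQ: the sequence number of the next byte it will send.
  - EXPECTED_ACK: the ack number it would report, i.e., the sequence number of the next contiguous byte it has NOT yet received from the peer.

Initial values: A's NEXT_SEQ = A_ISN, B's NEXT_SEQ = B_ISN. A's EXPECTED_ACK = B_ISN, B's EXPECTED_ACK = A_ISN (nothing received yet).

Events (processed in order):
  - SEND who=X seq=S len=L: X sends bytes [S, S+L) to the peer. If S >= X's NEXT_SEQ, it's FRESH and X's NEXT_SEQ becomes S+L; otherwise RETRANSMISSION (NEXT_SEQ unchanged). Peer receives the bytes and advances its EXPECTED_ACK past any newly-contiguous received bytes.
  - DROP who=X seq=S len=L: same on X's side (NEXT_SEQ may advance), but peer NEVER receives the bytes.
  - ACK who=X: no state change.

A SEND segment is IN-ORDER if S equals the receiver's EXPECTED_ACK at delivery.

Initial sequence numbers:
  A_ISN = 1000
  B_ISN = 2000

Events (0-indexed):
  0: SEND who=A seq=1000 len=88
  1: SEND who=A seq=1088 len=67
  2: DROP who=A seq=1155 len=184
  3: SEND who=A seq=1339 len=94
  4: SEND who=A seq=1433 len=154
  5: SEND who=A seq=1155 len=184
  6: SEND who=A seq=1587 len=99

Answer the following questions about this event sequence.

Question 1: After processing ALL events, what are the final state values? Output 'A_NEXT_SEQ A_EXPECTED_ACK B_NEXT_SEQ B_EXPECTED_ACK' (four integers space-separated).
Answer: 1686 2000 2000 1686

Derivation:
After event 0: A_seq=1088 A_ack=2000 B_seq=2000 B_ack=1088
After event 1: A_seq=1155 A_ack=2000 B_seq=2000 B_ack=1155
After event 2: A_seq=1339 A_ack=2000 B_seq=2000 B_ack=1155
After event 3: A_seq=1433 A_ack=2000 B_seq=2000 B_ack=1155
After event 4: A_seq=1587 A_ack=2000 B_seq=2000 B_ack=1155
After event 5: A_seq=1587 A_ack=2000 B_seq=2000 B_ack=1587
After event 6: A_seq=1686 A_ack=2000 B_seq=2000 B_ack=1686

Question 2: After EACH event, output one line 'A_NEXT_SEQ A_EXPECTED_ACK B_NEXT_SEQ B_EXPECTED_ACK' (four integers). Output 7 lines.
1088 2000 2000 1088
1155 2000 2000 1155
1339 2000 2000 1155
1433 2000 2000 1155
1587 2000 2000 1155
1587 2000 2000 1587
1686 2000 2000 1686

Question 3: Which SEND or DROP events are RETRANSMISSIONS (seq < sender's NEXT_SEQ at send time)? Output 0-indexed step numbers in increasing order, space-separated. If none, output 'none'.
Step 0: SEND seq=1000 -> fresh
Step 1: SEND seq=1088 -> fresh
Step 2: DROP seq=1155 -> fresh
Step 3: SEND seq=1339 -> fresh
Step 4: SEND seq=1433 -> fresh
Step 5: SEND seq=1155 -> retransmit
Step 6: SEND seq=1587 -> fresh

Answer: 5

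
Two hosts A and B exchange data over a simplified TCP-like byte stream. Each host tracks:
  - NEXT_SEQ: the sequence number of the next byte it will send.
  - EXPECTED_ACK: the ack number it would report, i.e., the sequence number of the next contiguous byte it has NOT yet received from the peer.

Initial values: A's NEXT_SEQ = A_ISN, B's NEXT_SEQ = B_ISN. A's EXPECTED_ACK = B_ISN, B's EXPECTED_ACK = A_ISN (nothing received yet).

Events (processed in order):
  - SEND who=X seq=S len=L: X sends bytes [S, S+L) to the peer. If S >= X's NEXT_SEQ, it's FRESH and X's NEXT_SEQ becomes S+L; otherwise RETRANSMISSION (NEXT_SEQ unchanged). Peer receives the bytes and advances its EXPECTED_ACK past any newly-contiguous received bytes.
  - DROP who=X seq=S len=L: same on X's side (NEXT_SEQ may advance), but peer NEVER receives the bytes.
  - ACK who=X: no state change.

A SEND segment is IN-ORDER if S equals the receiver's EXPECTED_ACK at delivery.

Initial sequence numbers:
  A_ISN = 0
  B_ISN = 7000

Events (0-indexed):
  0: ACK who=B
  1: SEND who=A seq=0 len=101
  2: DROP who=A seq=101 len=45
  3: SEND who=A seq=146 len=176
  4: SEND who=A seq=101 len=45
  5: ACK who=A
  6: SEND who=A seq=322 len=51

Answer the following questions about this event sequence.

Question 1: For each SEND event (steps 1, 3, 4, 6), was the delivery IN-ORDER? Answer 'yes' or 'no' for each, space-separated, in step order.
Step 1: SEND seq=0 -> in-order
Step 3: SEND seq=146 -> out-of-order
Step 4: SEND seq=101 -> in-order
Step 6: SEND seq=322 -> in-order

Answer: yes no yes yes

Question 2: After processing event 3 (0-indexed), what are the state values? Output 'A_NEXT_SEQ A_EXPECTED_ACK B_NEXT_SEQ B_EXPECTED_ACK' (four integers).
After event 0: A_seq=0 A_ack=7000 B_seq=7000 B_ack=0
After event 1: A_seq=101 A_ack=7000 B_seq=7000 B_ack=101
After event 2: A_seq=146 A_ack=7000 B_seq=7000 B_ack=101
After event 3: A_seq=322 A_ack=7000 B_seq=7000 B_ack=101

322 7000 7000 101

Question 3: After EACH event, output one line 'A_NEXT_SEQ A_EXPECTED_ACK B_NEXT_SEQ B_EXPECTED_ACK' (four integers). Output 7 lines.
0 7000 7000 0
101 7000 7000 101
146 7000 7000 101
322 7000 7000 101
322 7000 7000 322
322 7000 7000 322
373 7000 7000 373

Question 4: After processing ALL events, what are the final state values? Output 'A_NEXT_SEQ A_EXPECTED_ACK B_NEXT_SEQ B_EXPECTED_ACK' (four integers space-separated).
Answer: 373 7000 7000 373

Derivation:
After event 0: A_seq=0 A_ack=7000 B_seq=7000 B_ack=0
After event 1: A_seq=101 A_ack=7000 B_seq=7000 B_ack=101
After event 2: A_seq=146 A_ack=7000 B_seq=7000 B_ack=101
After event 3: A_seq=322 A_ack=7000 B_seq=7000 B_ack=101
After event 4: A_seq=322 A_ack=7000 B_seq=7000 B_ack=322
After event 5: A_seq=322 A_ack=7000 B_seq=7000 B_ack=322
After event 6: A_seq=373 A_ack=7000 B_seq=7000 B_ack=373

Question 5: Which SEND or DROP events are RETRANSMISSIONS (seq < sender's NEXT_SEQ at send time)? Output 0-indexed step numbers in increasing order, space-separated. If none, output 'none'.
Answer: 4

Derivation:
Step 1: SEND seq=0 -> fresh
Step 2: DROP seq=101 -> fresh
Step 3: SEND seq=146 -> fresh
Step 4: SEND seq=101 -> retransmit
Step 6: SEND seq=322 -> fresh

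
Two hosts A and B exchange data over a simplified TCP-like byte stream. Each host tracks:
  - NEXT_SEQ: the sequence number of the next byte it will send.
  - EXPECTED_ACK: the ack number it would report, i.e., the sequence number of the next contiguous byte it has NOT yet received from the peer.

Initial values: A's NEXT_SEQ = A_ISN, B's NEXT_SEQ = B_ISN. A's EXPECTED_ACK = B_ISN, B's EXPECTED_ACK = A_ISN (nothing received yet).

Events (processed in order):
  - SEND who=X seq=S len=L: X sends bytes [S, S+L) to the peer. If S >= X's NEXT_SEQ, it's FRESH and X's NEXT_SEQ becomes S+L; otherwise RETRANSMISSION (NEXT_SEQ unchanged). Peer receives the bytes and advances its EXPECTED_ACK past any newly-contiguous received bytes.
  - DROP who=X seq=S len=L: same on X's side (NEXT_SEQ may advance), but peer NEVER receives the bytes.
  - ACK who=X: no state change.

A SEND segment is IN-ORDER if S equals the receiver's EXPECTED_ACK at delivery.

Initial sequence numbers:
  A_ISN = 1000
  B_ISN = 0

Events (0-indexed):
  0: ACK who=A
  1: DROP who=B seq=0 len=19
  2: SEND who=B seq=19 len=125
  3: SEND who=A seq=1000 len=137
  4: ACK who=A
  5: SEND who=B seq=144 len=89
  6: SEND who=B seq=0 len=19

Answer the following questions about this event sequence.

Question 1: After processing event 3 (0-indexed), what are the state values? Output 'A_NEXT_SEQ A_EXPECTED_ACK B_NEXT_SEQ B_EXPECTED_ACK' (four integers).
After event 0: A_seq=1000 A_ack=0 B_seq=0 B_ack=1000
After event 1: A_seq=1000 A_ack=0 B_seq=19 B_ack=1000
After event 2: A_seq=1000 A_ack=0 B_seq=144 B_ack=1000
After event 3: A_seq=1137 A_ack=0 B_seq=144 B_ack=1137

1137 0 144 1137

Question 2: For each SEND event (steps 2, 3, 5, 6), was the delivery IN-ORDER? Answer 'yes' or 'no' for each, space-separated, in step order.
Answer: no yes no yes

Derivation:
Step 2: SEND seq=19 -> out-of-order
Step 3: SEND seq=1000 -> in-order
Step 5: SEND seq=144 -> out-of-order
Step 6: SEND seq=0 -> in-order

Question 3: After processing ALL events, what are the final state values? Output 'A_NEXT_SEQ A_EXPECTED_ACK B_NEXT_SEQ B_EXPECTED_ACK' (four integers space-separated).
Answer: 1137 233 233 1137

Derivation:
After event 0: A_seq=1000 A_ack=0 B_seq=0 B_ack=1000
After event 1: A_seq=1000 A_ack=0 B_seq=19 B_ack=1000
After event 2: A_seq=1000 A_ack=0 B_seq=144 B_ack=1000
After event 3: A_seq=1137 A_ack=0 B_seq=144 B_ack=1137
After event 4: A_seq=1137 A_ack=0 B_seq=144 B_ack=1137
After event 5: A_seq=1137 A_ack=0 B_seq=233 B_ack=1137
After event 6: A_seq=1137 A_ack=233 B_seq=233 B_ack=1137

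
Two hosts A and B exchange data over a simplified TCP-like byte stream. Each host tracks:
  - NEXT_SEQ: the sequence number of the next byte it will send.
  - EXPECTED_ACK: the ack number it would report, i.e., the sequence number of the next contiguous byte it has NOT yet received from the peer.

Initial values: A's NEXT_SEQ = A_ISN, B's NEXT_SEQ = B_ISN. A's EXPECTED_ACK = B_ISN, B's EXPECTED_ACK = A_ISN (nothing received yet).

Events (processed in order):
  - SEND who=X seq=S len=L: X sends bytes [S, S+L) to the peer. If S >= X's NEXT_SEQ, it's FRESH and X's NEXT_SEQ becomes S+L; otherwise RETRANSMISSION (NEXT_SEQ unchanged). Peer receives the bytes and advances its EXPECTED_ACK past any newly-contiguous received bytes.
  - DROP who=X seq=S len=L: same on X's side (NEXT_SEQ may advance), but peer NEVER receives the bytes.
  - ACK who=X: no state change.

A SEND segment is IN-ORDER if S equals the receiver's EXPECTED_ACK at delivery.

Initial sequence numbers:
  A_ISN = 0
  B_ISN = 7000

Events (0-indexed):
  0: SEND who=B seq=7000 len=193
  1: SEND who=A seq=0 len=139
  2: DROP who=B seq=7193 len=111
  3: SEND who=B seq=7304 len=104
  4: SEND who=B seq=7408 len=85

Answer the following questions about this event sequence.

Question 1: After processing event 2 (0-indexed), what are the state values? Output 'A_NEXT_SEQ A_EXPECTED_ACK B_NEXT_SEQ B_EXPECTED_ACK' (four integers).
After event 0: A_seq=0 A_ack=7193 B_seq=7193 B_ack=0
After event 1: A_seq=139 A_ack=7193 B_seq=7193 B_ack=139
After event 2: A_seq=139 A_ack=7193 B_seq=7304 B_ack=139

139 7193 7304 139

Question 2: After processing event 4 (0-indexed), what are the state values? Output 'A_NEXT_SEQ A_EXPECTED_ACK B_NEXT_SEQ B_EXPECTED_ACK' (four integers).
After event 0: A_seq=0 A_ack=7193 B_seq=7193 B_ack=0
After event 1: A_seq=139 A_ack=7193 B_seq=7193 B_ack=139
After event 2: A_seq=139 A_ack=7193 B_seq=7304 B_ack=139
After event 3: A_seq=139 A_ack=7193 B_seq=7408 B_ack=139
After event 4: A_seq=139 A_ack=7193 B_seq=7493 B_ack=139

139 7193 7493 139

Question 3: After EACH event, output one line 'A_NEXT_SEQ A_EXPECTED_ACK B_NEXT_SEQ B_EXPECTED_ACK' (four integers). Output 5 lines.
0 7193 7193 0
139 7193 7193 139
139 7193 7304 139
139 7193 7408 139
139 7193 7493 139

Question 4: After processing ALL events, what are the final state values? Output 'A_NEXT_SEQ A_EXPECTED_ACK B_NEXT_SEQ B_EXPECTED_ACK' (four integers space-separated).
After event 0: A_seq=0 A_ack=7193 B_seq=7193 B_ack=0
After event 1: A_seq=139 A_ack=7193 B_seq=7193 B_ack=139
After event 2: A_seq=139 A_ack=7193 B_seq=7304 B_ack=139
After event 3: A_seq=139 A_ack=7193 B_seq=7408 B_ack=139
After event 4: A_seq=139 A_ack=7193 B_seq=7493 B_ack=139

Answer: 139 7193 7493 139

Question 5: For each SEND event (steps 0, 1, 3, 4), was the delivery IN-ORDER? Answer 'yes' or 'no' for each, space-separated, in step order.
Answer: yes yes no no

Derivation:
Step 0: SEND seq=7000 -> in-order
Step 1: SEND seq=0 -> in-order
Step 3: SEND seq=7304 -> out-of-order
Step 4: SEND seq=7408 -> out-of-order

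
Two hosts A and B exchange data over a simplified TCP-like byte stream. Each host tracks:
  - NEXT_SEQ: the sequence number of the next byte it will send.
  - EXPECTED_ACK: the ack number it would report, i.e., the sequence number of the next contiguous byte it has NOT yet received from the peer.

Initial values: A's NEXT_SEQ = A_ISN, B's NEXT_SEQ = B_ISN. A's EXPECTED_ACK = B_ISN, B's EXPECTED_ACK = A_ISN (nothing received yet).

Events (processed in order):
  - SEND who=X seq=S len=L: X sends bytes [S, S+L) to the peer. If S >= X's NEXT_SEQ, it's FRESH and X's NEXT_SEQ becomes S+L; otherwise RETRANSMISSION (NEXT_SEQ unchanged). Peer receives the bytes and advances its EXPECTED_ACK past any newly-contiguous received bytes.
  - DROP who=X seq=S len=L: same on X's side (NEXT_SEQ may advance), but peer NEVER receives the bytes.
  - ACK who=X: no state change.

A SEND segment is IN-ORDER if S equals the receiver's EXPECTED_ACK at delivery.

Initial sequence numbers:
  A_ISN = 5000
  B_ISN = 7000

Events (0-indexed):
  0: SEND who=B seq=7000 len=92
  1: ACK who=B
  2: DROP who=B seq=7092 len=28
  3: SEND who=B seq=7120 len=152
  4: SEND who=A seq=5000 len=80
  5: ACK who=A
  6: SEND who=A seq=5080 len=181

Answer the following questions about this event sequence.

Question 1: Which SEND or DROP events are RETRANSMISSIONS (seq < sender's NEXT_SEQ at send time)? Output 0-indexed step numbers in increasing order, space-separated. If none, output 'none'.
Answer: none

Derivation:
Step 0: SEND seq=7000 -> fresh
Step 2: DROP seq=7092 -> fresh
Step 3: SEND seq=7120 -> fresh
Step 4: SEND seq=5000 -> fresh
Step 6: SEND seq=5080 -> fresh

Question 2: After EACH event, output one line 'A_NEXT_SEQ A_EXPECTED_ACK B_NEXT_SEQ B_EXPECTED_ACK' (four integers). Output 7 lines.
5000 7092 7092 5000
5000 7092 7092 5000
5000 7092 7120 5000
5000 7092 7272 5000
5080 7092 7272 5080
5080 7092 7272 5080
5261 7092 7272 5261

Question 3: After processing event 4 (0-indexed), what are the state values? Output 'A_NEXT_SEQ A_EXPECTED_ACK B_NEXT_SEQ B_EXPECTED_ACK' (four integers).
After event 0: A_seq=5000 A_ack=7092 B_seq=7092 B_ack=5000
After event 1: A_seq=5000 A_ack=7092 B_seq=7092 B_ack=5000
After event 2: A_seq=5000 A_ack=7092 B_seq=7120 B_ack=5000
After event 3: A_seq=5000 A_ack=7092 B_seq=7272 B_ack=5000
After event 4: A_seq=5080 A_ack=7092 B_seq=7272 B_ack=5080

5080 7092 7272 5080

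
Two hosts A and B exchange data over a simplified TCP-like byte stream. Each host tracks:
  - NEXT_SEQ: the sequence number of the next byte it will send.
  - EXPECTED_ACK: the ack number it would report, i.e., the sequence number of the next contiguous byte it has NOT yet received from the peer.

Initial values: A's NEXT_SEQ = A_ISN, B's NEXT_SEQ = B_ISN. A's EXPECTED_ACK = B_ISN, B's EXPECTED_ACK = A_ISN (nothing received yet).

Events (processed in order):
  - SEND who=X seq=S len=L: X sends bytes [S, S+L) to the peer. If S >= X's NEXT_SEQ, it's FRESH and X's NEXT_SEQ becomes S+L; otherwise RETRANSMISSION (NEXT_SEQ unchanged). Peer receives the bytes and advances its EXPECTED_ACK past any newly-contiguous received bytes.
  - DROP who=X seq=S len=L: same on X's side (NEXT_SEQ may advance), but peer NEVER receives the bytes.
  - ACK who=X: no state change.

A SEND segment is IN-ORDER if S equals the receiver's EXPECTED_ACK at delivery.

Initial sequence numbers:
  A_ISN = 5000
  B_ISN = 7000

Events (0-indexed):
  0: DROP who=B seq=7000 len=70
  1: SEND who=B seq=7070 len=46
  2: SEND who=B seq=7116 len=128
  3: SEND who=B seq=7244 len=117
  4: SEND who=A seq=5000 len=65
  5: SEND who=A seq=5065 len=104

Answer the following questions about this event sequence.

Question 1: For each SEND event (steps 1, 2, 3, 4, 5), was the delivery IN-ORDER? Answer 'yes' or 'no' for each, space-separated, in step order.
Answer: no no no yes yes

Derivation:
Step 1: SEND seq=7070 -> out-of-order
Step 2: SEND seq=7116 -> out-of-order
Step 3: SEND seq=7244 -> out-of-order
Step 4: SEND seq=5000 -> in-order
Step 5: SEND seq=5065 -> in-order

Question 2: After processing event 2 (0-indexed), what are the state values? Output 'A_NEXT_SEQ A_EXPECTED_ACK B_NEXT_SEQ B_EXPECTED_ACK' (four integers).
After event 0: A_seq=5000 A_ack=7000 B_seq=7070 B_ack=5000
After event 1: A_seq=5000 A_ack=7000 B_seq=7116 B_ack=5000
After event 2: A_seq=5000 A_ack=7000 B_seq=7244 B_ack=5000

5000 7000 7244 5000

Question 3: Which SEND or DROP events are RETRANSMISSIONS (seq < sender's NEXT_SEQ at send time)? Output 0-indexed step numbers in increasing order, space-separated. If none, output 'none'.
Answer: none

Derivation:
Step 0: DROP seq=7000 -> fresh
Step 1: SEND seq=7070 -> fresh
Step 2: SEND seq=7116 -> fresh
Step 3: SEND seq=7244 -> fresh
Step 4: SEND seq=5000 -> fresh
Step 5: SEND seq=5065 -> fresh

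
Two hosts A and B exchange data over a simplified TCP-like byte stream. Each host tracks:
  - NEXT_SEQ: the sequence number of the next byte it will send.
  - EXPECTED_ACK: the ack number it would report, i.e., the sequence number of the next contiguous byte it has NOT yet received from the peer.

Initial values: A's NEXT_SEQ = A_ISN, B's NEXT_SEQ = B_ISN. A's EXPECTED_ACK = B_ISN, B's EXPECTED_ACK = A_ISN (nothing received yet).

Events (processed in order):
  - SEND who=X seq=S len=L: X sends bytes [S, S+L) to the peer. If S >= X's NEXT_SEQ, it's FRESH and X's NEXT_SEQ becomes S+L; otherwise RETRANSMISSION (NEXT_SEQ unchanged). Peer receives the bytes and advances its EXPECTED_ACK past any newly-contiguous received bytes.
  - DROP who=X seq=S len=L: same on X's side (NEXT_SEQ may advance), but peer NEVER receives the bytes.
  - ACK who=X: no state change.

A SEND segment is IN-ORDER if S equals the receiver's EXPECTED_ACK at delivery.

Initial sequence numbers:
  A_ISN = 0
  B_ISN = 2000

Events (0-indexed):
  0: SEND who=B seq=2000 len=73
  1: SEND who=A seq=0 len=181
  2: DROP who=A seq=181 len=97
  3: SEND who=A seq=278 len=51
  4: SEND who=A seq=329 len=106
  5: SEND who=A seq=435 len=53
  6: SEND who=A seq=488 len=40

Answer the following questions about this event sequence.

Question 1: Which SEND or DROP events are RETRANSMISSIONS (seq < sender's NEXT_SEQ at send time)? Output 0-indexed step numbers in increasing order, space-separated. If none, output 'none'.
Step 0: SEND seq=2000 -> fresh
Step 1: SEND seq=0 -> fresh
Step 2: DROP seq=181 -> fresh
Step 3: SEND seq=278 -> fresh
Step 4: SEND seq=329 -> fresh
Step 5: SEND seq=435 -> fresh
Step 6: SEND seq=488 -> fresh

Answer: none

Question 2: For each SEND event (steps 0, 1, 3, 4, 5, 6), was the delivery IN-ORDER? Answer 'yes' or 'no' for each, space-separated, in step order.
Answer: yes yes no no no no

Derivation:
Step 0: SEND seq=2000 -> in-order
Step 1: SEND seq=0 -> in-order
Step 3: SEND seq=278 -> out-of-order
Step 4: SEND seq=329 -> out-of-order
Step 5: SEND seq=435 -> out-of-order
Step 6: SEND seq=488 -> out-of-order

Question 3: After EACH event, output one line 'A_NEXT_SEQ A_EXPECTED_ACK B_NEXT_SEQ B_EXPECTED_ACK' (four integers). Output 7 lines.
0 2073 2073 0
181 2073 2073 181
278 2073 2073 181
329 2073 2073 181
435 2073 2073 181
488 2073 2073 181
528 2073 2073 181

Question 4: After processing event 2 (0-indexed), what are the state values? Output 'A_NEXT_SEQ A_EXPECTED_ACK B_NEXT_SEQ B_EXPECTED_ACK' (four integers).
After event 0: A_seq=0 A_ack=2073 B_seq=2073 B_ack=0
After event 1: A_seq=181 A_ack=2073 B_seq=2073 B_ack=181
After event 2: A_seq=278 A_ack=2073 B_seq=2073 B_ack=181

278 2073 2073 181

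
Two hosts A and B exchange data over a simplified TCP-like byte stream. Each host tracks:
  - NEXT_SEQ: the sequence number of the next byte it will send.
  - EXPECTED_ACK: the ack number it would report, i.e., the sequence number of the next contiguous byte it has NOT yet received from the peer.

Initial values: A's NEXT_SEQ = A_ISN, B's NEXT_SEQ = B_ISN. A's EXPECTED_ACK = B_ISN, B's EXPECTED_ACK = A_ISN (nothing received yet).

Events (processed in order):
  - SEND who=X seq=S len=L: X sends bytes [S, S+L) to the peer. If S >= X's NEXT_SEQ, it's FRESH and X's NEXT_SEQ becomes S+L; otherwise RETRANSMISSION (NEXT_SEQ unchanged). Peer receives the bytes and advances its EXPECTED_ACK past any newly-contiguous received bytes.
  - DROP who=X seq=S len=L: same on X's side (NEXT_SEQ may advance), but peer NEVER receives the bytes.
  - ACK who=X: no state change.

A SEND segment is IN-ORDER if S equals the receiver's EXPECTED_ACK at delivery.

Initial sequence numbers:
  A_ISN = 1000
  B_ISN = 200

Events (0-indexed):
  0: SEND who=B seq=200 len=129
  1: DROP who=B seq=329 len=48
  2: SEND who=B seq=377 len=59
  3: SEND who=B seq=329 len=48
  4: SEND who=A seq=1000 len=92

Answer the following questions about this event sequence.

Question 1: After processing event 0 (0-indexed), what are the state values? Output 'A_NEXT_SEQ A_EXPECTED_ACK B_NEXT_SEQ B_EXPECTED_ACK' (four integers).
After event 0: A_seq=1000 A_ack=329 B_seq=329 B_ack=1000

1000 329 329 1000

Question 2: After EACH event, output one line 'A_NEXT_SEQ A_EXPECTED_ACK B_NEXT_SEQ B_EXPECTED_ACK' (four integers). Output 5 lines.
1000 329 329 1000
1000 329 377 1000
1000 329 436 1000
1000 436 436 1000
1092 436 436 1092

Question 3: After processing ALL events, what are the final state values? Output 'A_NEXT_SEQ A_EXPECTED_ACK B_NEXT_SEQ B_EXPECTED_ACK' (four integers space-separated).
Answer: 1092 436 436 1092

Derivation:
After event 0: A_seq=1000 A_ack=329 B_seq=329 B_ack=1000
After event 1: A_seq=1000 A_ack=329 B_seq=377 B_ack=1000
After event 2: A_seq=1000 A_ack=329 B_seq=436 B_ack=1000
After event 3: A_seq=1000 A_ack=436 B_seq=436 B_ack=1000
After event 4: A_seq=1092 A_ack=436 B_seq=436 B_ack=1092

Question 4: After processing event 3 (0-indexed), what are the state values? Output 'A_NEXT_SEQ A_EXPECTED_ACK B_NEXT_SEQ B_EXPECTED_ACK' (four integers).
After event 0: A_seq=1000 A_ack=329 B_seq=329 B_ack=1000
After event 1: A_seq=1000 A_ack=329 B_seq=377 B_ack=1000
After event 2: A_seq=1000 A_ack=329 B_seq=436 B_ack=1000
After event 3: A_seq=1000 A_ack=436 B_seq=436 B_ack=1000

1000 436 436 1000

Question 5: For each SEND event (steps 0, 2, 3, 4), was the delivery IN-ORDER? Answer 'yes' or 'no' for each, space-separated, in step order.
Answer: yes no yes yes

Derivation:
Step 0: SEND seq=200 -> in-order
Step 2: SEND seq=377 -> out-of-order
Step 3: SEND seq=329 -> in-order
Step 4: SEND seq=1000 -> in-order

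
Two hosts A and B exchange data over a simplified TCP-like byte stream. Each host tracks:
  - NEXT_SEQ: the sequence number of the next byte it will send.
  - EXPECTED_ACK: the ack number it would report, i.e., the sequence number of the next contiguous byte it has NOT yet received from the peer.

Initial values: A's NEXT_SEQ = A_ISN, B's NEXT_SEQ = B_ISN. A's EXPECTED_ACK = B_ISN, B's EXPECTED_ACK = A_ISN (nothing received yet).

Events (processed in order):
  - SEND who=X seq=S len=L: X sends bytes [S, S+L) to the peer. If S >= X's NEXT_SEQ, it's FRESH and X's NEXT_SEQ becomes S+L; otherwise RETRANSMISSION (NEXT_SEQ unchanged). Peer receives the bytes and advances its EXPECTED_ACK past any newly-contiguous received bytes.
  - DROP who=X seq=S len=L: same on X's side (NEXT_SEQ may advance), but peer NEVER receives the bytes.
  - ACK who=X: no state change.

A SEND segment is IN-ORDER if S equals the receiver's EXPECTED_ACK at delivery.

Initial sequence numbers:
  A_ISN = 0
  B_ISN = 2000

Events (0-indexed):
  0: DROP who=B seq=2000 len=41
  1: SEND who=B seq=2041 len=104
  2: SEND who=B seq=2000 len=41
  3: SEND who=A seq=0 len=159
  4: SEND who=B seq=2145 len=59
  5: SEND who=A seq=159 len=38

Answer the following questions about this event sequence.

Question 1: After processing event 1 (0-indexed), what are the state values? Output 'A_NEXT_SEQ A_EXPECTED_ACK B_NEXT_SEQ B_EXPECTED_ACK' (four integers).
After event 0: A_seq=0 A_ack=2000 B_seq=2041 B_ack=0
After event 1: A_seq=0 A_ack=2000 B_seq=2145 B_ack=0

0 2000 2145 0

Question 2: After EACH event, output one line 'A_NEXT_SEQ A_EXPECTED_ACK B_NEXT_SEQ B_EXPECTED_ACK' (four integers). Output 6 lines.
0 2000 2041 0
0 2000 2145 0
0 2145 2145 0
159 2145 2145 159
159 2204 2204 159
197 2204 2204 197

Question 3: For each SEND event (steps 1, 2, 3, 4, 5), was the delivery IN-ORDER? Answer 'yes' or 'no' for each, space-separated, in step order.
Step 1: SEND seq=2041 -> out-of-order
Step 2: SEND seq=2000 -> in-order
Step 3: SEND seq=0 -> in-order
Step 4: SEND seq=2145 -> in-order
Step 5: SEND seq=159 -> in-order

Answer: no yes yes yes yes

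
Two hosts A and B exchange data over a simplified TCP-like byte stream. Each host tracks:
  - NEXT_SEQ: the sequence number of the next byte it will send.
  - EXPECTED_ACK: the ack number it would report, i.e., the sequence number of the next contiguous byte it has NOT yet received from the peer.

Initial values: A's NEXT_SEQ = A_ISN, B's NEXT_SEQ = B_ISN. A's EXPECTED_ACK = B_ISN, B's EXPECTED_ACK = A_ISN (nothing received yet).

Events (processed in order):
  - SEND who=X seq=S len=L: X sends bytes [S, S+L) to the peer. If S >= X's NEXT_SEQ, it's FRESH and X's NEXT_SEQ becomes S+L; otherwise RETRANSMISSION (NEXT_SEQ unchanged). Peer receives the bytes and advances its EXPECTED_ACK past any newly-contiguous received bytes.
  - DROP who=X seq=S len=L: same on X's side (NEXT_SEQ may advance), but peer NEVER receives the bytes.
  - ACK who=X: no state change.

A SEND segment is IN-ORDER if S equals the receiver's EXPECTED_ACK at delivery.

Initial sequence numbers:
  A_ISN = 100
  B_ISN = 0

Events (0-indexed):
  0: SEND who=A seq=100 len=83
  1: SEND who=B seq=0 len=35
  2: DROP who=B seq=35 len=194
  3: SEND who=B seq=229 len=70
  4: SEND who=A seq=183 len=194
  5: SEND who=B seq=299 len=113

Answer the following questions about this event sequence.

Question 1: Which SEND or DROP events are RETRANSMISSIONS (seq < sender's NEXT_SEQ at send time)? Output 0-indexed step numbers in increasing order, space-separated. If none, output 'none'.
Step 0: SEND seq=100 -> fresh
Step 1: SEND seq=0 -> fresh
Step 2: DROP seq=35 -> fresh
Step 3: SEND seq=229 -> fresh
Step 4: SEND seq=183 -> fresh
Step 5: SEND seq=299 -> fresh

Answer: none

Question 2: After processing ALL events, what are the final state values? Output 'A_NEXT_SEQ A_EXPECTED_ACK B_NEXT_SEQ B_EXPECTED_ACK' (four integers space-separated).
After event 0: A_seq=183 A_ack=0 B_seq=0 B_ack=183
After event 1: A_seq=183 A_ack=35 B_seq=35 B_ack=183
After event 2: A_seq=183 A_ack=35 B_seq=229 B_ack=183
After event 3: A_seq=183 A_ack=35 B_seq=299 B_ack=183
After event 4: A_seq=377 A_ack=35 B_seq=299 B_ack=377
After event 5: A_seq=377 A_ack=35 B_seq=412 B_ack=377

Answer: 377 35 412 377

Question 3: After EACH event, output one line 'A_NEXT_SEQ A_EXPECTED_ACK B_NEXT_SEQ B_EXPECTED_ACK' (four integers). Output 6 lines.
183 0 0 183
183 35 35 183
183 35 229 183
183 35 299 183
377 35 299 377
377 35 412 377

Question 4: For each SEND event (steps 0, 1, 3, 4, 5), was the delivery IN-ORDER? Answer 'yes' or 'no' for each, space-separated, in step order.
Step 0: SEND seq=100 -> in-order
Step 1: SEND seq=0 -> in-order
Step 3: SEND seq=229 -> out-of-order
Step 4: SEND seq=183 -> in-order
Step 5: SEND seq=299 -> out-of-order

Answer: yes yes no yes no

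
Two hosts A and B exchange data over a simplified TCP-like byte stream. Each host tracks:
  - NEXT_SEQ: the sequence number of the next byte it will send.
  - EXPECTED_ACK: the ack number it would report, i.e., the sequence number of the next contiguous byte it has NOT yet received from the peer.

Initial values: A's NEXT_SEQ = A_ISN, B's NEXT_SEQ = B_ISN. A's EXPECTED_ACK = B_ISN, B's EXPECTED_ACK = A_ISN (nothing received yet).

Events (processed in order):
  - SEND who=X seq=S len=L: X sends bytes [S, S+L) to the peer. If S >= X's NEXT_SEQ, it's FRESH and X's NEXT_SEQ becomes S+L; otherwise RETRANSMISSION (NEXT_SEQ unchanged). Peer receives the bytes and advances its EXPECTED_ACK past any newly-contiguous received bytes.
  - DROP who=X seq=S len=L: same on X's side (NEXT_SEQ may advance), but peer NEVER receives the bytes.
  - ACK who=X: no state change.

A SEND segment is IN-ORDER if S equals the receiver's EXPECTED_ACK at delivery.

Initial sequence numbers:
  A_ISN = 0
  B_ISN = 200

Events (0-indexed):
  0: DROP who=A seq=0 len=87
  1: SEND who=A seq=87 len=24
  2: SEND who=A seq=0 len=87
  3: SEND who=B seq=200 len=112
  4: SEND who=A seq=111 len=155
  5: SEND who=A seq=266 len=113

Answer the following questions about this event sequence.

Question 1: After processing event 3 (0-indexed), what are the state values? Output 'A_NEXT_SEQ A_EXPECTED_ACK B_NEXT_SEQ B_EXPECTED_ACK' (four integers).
After event 0: A_seq=87 A_ack=200 B_seq=200 B_ack=0
After event 1: A_seq=111 A_ack=200 B_seq=200 B_ack=0
After event 2: A_seq=111 A_ack=200 B_seq=200 B_ack=111
After event 3: A_seq=111 A_ack=312 B_seq=312 B_ack=111

111 312 312 111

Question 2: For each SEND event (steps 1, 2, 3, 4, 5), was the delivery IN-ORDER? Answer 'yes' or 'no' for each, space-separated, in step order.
Answer: no yes yes yes yes

Derivation:
Step 1: SEND seq=87 -> out-of-order
Step 2: SEND seq=0 -> in-order
Step 3: SEND seq=200 -> in-order
Step 4: SEND seq=111 -> in-order
Step 5: SEND seq=266 -> in-order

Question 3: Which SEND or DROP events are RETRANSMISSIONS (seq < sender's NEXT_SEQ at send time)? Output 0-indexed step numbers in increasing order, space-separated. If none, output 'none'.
Answer: 2

Derivation:
Step 0: DROP seq=0 -> fresh
Step 1: SEND seq=87 -> fresh
Step 2: SEND seq=0 -> retransmit
Step 3: SEND seq=200 -> fresh
Step 4: SEND seq=111 -> fresh
Step 5: SEND seq=266 -> fresh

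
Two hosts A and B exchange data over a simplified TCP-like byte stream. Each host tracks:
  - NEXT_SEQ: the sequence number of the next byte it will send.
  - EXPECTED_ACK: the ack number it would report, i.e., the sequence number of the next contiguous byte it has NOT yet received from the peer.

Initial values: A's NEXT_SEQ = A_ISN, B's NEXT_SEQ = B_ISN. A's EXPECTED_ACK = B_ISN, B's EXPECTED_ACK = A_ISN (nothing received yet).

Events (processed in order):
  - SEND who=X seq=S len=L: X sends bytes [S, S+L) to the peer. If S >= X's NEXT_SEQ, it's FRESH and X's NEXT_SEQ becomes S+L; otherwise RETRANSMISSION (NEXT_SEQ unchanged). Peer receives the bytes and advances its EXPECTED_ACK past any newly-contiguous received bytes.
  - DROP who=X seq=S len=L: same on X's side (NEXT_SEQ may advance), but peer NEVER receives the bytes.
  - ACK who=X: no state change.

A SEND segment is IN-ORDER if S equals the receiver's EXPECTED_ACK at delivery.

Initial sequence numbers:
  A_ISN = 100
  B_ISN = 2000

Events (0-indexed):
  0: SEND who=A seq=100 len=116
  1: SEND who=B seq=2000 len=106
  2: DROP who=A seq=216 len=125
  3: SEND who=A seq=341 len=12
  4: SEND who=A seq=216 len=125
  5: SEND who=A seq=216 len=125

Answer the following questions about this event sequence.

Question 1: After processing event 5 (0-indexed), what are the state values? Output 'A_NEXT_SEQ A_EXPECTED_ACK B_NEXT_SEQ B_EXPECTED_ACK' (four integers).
After event 0: A_seq=216 A_ack=2000 B_seq=2000 B_ack=216
After event 1: A_seq=216 A_ack=2106 B_seq=2106 B_ack=216
After event 2: A_seq=341 A_ack=2106 B_seq=2106 B_ack=216
After event 3: A_seq=353 A_ack=2106 B_seq=2106 B_ack=216
After event 4: A_seq=353 A_ack=2106 B_seq=2106 B_ack=353
After event 5: A_seq=353 A_ack=2106 B_seq=2106 B_ack=353

353 2106 2106 353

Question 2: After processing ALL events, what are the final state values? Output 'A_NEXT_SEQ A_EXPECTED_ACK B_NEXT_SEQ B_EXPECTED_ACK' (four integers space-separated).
Answer: 353 2106 2106 353

Derivation:
After event 0: A_seq=216 A_ack=2000 B_seq=2000 B_ack=216
After event 1: A_seq=216 A_ack=2106 B_seq=2106 B_ack=216
After event 2: A_seq=341 A_ack=2106 B_seq=2106 B_ack=216
After event 3: A_seq=353 A_ack=2106 B_seq=2106 B_ack=216
After event 4: A_seq=353 A_ack=2106 B_seq=2106 B_ack=353
After event 5: A_seq=353 A_ack=2106 B_seq=2106 B_ack=353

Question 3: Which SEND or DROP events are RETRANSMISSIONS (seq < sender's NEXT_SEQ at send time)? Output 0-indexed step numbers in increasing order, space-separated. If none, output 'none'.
Step 0: SEND seq=100 -> fresh
Step 1: SEND seq=2000 -> fresh
Step 2: DROP seq=216 -> fresh
Step 3: SEND seq=341 -> fresh
Step 4: SEND seq=216 -> retransmit
Step 5: SEND seq=216 -> retransmit

Answer: 4 5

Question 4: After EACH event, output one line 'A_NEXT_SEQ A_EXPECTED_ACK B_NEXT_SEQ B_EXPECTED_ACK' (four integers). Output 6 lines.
216 2000 2000 216
216 2106 2106 216
341 2106 2106 216
353 2106 2106 216
353 2106 2106 353
353 2106 2106 353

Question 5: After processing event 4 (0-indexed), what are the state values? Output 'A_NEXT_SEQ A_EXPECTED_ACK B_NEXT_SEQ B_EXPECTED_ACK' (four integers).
After event 0: A_seq=216 A_ack=2000 B_seq=2000 B_ack=216
After event 1: A_seq=216 A_ack=2106 B_seq=2106 B_ack=216
After event 2: A_seq=341 A_ack=2106 B_seq=2106 B_ack=216
After event 3: A_seq=353 A_ack=2106 B_seq=2106 B_ack=216
After event 4: A_seq=353 A_ack=2106 B_seq=2106 B_ack=353

353 2106 2106 353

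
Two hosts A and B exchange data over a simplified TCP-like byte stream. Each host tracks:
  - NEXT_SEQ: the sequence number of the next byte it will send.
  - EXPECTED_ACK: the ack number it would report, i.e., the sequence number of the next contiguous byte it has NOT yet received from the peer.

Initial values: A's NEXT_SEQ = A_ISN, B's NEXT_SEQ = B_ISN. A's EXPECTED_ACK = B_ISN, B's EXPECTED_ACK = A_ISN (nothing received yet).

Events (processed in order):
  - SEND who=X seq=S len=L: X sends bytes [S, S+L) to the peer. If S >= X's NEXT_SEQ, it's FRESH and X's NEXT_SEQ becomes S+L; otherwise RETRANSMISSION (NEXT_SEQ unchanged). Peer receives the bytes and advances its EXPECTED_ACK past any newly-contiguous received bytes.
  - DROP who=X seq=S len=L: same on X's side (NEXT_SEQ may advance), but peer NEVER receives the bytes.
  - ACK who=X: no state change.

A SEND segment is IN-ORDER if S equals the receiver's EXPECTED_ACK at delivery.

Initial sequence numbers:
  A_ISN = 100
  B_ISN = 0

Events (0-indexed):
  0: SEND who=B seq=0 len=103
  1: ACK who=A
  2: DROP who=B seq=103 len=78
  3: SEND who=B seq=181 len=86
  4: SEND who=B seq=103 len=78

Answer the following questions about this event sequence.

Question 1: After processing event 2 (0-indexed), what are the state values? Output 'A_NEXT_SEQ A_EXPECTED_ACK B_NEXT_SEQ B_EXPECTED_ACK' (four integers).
After event 0: A_seq=100 A_ack=103 B_seq=103 B_ack=100
After event 1: A_seq=100 A_ack=103 B_seq=103 B_ack=100
After event 2: A_seq=100 A_ack=103 B_seq=181 B_ack=100

100 103 181 100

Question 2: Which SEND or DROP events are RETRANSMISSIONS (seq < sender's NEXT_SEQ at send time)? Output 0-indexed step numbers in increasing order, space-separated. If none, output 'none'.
Step 0: SEND seq=0 -> fresh
Step 2: DROP seq=103 -> fresh
Step 3: SEND seq=181 -> fresh
Step 4: SEND seq=103 -> retransmit

Answer: 4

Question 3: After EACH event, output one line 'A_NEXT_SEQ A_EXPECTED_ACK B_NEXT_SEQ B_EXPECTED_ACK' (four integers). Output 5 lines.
100 103 103 100
100 103 103 100
100 103 181 100
100 103 267 100
100 267 267 100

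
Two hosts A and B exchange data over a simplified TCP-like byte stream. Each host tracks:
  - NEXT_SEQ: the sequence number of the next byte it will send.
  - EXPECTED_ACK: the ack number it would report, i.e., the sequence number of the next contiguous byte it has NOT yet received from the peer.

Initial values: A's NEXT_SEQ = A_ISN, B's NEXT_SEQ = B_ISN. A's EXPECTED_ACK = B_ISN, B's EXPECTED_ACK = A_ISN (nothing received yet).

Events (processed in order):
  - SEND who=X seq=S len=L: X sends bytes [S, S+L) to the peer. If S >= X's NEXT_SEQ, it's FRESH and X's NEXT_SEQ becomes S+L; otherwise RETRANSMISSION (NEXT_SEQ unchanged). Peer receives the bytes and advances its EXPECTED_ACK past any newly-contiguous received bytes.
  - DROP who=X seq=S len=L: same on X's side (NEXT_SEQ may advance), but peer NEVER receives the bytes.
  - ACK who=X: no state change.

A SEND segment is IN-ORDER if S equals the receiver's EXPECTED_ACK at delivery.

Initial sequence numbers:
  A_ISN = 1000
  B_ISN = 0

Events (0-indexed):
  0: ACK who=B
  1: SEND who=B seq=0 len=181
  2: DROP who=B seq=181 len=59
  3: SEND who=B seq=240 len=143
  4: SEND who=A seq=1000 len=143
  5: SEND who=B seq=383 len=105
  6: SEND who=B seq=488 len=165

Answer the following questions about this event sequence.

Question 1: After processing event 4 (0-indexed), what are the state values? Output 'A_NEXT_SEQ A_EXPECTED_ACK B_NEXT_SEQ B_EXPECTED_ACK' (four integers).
After event 0: A_seq=1000 A_ack=0 B_seq=0 B_ack=1000
After event 1: A_seq=1000 A_ack=181 B_seq=181 B_ack=1000
After event 2: A_seq=1000 A_ack=181 B_seq=240 B_ack=1000
After event 3: A_seq=1000 A_ack=181 B_seq=383 B_ack=1000
After event 4: A_seq=1143 A_ack=181 B_seq=383 B_ack=1143

1143 181 383 1143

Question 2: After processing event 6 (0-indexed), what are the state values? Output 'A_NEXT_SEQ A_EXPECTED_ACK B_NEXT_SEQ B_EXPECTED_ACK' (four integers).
After event 0: A_seq=1000 A_ack=0 B_seq=0 B_ack=1000
After event 1: A_seq=1000 A_ack=181 B_seq=181 B_ack=1000
After event 2: A_seq=1000 A_ack=181 B_seq=240 B_ack=1000
After event 3: A_seq=1000 A_ack=181 B_seq=383 B_ack=1000
After event 4: A_seq=1143 A_ack=181 B_seq=383 B_ack=1143
After event 5: A_seq=1143 A_ack=181 B_seq=488 B_ack=1143
After event 6: A_seq=1143 A_ack=181 B_seq=653 B_ack=1143

1143 181 653 1143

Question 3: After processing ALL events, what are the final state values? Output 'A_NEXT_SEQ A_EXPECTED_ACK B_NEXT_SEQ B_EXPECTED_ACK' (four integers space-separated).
Answer: 1143 181 653 1143

Derivation:
After event 0: A_seq=1000 A_ack=0 B_seq=0 B_ack=1000
After event 1: A_seq=1000 A_ack=181 B_seq=181 B_ack=1000
After event 2: A_seq=1000 A_ack=181 B_seq=240 B_ack=1000
After event 3: A_seq=1000 A_ack=181 B_seq=383 B_ack=1000
After event 4: A_seq=1143 A_ack=181 B_seq=383 B_ack=1143
After event 5: A_seq=1143 A_ack=181 B_seq=488 B_ack=1143
After event 6: A_seq=1143 A_ack=181 B_seq=653 B_ack=1143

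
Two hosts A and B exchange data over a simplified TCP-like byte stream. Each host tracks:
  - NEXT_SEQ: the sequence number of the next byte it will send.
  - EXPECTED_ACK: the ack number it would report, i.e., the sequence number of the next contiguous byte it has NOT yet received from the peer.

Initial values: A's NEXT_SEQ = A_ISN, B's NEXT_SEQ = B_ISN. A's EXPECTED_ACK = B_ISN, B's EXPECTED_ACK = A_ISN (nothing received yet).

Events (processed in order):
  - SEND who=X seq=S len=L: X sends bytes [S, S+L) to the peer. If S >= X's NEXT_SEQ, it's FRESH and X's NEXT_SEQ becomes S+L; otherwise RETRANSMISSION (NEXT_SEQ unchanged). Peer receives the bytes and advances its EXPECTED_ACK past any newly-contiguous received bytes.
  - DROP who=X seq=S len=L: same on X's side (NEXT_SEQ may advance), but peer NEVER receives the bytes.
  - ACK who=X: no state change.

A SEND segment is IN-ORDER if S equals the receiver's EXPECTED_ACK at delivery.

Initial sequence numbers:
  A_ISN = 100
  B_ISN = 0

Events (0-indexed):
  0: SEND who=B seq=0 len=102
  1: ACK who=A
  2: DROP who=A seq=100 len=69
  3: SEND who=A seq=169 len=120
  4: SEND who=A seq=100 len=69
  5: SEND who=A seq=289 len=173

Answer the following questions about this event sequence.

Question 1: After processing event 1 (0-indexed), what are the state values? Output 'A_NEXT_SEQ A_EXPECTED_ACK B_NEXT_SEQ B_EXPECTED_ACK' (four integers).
After event 0: A_seq=100 A_ack=102 B_seq=102 B_ack=100
After event 1: A_seq=100 A_ack=102 B_seq=102 B_ack=100

100 102 102 100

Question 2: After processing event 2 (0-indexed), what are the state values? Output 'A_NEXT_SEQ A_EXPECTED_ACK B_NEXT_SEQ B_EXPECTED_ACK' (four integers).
After event 0: A_seq=100 A_ack=102 B_seq=102 B_ack=100
After event 1: A_seq=100 A_ack=102 B_seq=102 B_ack=100
After event 2: A_seq=169 A_ack=102 B_seq=102 B_ack=100

169 102 102 100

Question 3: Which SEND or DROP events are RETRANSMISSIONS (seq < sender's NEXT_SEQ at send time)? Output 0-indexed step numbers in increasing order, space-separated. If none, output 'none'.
Step 0: SEND seq=0 -> fresh
Step 2: DROP seq=100 -> fresh
Step 3: SEND seq=169 -> fresh
Step 4: SEND seq=100 -> retransmit
Step 5: SEND seq=289 -> fresh

Answer: 4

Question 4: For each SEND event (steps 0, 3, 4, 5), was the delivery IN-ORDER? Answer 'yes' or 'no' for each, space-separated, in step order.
Step 0: SEND seq=0 -> in-order
Step 3: SEND seq=169 -> out-of-order
Step 4: SEND seq=100 -> in-order
Step 5: SEND seq=289 -> in-order

Answer: yes no yes yes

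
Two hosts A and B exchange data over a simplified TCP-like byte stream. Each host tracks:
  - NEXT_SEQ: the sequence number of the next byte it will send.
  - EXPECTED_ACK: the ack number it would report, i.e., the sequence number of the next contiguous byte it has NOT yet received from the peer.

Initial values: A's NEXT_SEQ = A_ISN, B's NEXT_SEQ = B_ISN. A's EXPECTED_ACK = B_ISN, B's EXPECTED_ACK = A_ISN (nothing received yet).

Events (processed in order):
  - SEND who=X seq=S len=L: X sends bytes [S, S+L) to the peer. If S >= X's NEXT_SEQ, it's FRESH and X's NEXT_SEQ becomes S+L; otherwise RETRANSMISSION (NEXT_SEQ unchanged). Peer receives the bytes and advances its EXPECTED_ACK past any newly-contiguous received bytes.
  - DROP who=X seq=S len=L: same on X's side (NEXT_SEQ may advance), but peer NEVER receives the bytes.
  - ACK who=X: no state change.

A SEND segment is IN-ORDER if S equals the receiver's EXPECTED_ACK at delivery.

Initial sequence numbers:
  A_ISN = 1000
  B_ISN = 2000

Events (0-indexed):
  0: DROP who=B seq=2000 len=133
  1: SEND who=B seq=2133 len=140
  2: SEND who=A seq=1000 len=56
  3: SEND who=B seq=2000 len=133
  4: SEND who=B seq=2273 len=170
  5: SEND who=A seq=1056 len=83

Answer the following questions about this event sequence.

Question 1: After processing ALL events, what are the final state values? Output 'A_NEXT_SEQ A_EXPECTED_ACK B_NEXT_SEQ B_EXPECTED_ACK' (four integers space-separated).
After event 0: A_seq=1000 A_ack=2000 B_seq=2133 B_ack=1000
After event 1: A_seq=1000 A_ack=2000 B_seq=2273 B_ack=1000
After event 2: A_seq=1056 A_ack=2000 B_seq=2273 B_ack=1056
After event 3: A_seq=1056 A_ack=2273 B_seq=2273 B_ack=1056
After event 4: A_seq=1056 A_ack=2443 B_seq=2443 B_ack=1056
After event 5: A_seq=1139 A_ack=2443 B_seq=2443 B_ack=1139

Answer: 1139 2443 2443 1139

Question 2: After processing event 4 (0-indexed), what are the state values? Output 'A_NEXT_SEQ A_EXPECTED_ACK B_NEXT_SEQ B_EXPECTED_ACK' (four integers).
After event 0: A_seq=1000 A_ack=2000 B_seq=2133 B_ack=1000
After event 1: A_seq=1000 A_ack=2000 B_seq=2273 B_ack=1000
After event 2: A_seq=1056 A_ack=2000 B_seq=2273 B_ack=1056
After event 3: A_seq=1056 A_ack=2273 B_seq=2273 B_ack=1056
After event 4: A_seq=1056 A_ack=2443 B_seq=2443 B_ack=1056

1056 2443 2443 1056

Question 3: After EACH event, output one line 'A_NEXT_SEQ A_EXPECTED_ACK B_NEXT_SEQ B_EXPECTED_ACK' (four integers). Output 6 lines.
1000 2000 2133 1000
1000 2000 2273 1000
1056 2000 2273 1056
1056 2273 2273 1056
1056 2443 2443 1056
1139 2443 2443 1139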